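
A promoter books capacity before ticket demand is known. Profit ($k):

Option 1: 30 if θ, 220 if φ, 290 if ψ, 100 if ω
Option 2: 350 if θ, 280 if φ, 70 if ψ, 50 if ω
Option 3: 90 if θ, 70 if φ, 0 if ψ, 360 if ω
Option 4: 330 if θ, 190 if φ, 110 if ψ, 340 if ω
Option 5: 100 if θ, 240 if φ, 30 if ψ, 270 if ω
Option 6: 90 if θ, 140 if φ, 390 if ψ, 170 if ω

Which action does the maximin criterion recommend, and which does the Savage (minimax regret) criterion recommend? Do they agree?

maximin → Option 4; minimax regret → Option 6 (disagree)

Row minima: Option 1=30, Option 2=50, Option 3=0, Option 4=110, Option 5=30, Option 6=90
Best worst-case = 110 → Option 4.
Column bests: θ=350, φ=280, ψ=390, ω=360.
Option 1 regrets: 320, 60, 100, 260 → max 320
Option 2 regrets: 0, 0, 320, 310 → max 320
Option 3 regrets: 260, 210, 390, 0 → max 390
Option 4 regrets: 20, 90, 280, 20 → max 280
Option 5 regrets: 250, 40, 360, 90 → max 360
Option 6 regrets: 260, 140, 0, 190 → max 260
Smallest max regret = 260 → Option 6.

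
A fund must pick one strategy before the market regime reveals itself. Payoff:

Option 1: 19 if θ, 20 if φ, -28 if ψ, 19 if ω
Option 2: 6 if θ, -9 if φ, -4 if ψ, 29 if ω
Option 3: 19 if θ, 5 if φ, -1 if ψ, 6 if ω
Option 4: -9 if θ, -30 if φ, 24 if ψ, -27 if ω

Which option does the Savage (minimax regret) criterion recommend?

Column bests: θ=19, φ=20, ψ=24, ω=29.
Option 1 regrets: 0, 0, 52, 10 → max 52
Option 2 regrets: 13, 29, 28, 0 → max 29
Option 3 regrets: 0, 15, 25, 23 → max 25
Option 4 regrets: 28, 50, 0, 56 → max 56
Smallest max regret = 25 → Option 3.

Option 3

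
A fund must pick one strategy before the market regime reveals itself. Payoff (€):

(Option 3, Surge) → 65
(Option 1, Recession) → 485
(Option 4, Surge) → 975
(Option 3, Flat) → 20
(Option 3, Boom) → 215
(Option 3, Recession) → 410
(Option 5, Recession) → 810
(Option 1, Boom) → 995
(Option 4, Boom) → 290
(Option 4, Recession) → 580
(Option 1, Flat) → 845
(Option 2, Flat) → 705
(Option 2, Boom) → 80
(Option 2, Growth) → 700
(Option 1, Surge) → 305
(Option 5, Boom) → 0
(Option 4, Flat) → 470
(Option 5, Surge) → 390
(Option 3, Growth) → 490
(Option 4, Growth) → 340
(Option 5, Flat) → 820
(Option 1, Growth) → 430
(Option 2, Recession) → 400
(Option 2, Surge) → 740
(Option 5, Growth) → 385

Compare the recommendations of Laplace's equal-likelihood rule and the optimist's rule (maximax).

Row averages: Option 1=612, Option 2=525, Option 3=240, Option 4=531, Option 5=481
Highest average = 612 → Option 1.
Row maxima: Option 1=995, Option 2=740, Option 3=490, Option 4=975, Option 5=820
Best best-case = 995 → Option 1.

laplace → Option 1; maximax → Option 1 (agree)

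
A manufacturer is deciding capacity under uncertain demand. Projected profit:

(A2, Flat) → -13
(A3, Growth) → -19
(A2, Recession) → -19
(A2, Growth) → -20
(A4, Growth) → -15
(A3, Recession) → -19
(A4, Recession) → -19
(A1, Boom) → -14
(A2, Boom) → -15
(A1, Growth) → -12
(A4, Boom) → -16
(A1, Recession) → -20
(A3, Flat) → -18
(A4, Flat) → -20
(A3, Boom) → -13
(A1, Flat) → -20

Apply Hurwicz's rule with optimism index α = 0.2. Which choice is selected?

A1: 0.2·(-12) + 0.8·(-20) = -18.4
A2: 0.2·(-13) + 0.8·(-20) = -18.6
A3: 0.2·(-13) + 0.8·(-19) = -17.8
A4: 0.2·(-15) + 0.8·(-20) = -19
Highest Hurwicz score = -17.8 → A3.

A3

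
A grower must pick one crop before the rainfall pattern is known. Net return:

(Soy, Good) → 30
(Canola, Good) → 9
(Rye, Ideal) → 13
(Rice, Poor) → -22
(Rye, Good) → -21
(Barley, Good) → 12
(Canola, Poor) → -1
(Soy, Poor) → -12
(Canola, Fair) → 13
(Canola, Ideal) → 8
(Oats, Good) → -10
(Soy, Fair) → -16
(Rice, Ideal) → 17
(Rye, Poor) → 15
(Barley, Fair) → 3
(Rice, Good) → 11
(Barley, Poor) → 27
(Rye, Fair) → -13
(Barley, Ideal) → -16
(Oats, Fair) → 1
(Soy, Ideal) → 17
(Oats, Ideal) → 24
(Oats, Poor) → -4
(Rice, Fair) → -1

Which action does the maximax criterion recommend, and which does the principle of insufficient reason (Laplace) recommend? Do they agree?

Row maxima: Oats=24, Rice=17, Rye=15, Barley=27, Canola=13, Soy=30
Best best-case = 30 → Soy.
Row averages: Oats=2.75, Rice=1.25, Rye=-1.5, Barley=6.5, Canola=7.25, Soy=4.75
Highest average = 7.25 → Canola.

maximax → Soy; laplace → Canola (disagree)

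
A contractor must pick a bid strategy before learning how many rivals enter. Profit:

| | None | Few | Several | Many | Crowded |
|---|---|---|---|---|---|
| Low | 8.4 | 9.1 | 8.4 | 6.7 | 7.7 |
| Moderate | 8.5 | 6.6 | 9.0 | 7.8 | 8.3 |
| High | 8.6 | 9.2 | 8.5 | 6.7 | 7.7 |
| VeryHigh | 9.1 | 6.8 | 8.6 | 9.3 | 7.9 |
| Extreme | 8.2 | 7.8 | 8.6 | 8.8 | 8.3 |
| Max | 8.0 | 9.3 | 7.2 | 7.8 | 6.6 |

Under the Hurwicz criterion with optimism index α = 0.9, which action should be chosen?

Low: 0.9·9.1 + 0.1·6.7 = 8.86
Moderate: 0.9·9.0 + 0.1·6.6 = 8.76
High: 0.9·9.2 + 0.1·6.7 = 8.95
VeryHigh: 0.9·9.3 + 0.1·6.8 = 9.05
Extreme: 0.9·8.8 + 0.1·7.8 = 8.7
Max: 0.9·9.3 + 0.1·6.6 = 9.03
Highest Hurwicz score = 9.05 → VeryHigh.

VeryHigh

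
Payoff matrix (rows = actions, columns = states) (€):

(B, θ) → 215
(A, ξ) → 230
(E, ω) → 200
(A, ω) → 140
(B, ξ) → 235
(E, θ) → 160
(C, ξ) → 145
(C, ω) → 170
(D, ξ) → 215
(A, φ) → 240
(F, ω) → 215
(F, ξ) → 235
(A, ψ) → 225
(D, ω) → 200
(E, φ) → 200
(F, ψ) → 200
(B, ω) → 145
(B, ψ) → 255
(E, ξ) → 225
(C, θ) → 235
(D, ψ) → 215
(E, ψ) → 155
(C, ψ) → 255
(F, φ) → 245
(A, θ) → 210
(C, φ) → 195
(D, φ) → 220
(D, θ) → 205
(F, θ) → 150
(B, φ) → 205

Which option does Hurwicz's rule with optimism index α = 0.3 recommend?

D

A: 0.3·240 + 0.7·140 = 170
B: 0.3·255 + 0.7·145 = 178
C: 0.3·255 + 0.7·145 = 178
D: 0.3·220 + 0.7·200 = 206
E: 0.3·225 + 0.7·155 = 176
F: 0.3·245 + 0.7·150 = 178.5
Highest Hurwicz score = 206 → D.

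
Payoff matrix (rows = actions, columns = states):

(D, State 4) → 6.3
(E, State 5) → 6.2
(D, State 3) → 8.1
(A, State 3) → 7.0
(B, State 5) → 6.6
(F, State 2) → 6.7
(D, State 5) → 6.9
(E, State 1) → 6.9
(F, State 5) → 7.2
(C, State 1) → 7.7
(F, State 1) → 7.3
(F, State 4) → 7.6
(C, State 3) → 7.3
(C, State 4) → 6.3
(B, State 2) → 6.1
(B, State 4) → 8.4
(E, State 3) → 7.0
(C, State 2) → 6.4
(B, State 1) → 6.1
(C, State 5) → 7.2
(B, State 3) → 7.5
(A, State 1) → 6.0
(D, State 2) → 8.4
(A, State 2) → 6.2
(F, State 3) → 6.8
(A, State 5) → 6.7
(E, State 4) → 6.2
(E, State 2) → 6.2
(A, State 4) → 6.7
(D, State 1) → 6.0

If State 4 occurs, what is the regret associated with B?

Best payoff under State 4 is 8.4.
Regret = 8.4 − 8.4 = 0.0.

0.0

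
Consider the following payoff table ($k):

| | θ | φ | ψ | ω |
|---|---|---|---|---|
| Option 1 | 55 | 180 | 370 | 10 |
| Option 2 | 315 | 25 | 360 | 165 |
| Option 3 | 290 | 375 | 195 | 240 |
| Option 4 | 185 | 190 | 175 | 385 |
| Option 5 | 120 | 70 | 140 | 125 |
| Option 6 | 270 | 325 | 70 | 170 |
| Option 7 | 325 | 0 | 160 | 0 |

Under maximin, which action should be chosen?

Row minima: Option 1=10, Option 2=25, Option 3=195, Option 4=175, Option 5=70, Option 6=70, Option 7=0
Best worst-case = 195 → Option 3.

Option 3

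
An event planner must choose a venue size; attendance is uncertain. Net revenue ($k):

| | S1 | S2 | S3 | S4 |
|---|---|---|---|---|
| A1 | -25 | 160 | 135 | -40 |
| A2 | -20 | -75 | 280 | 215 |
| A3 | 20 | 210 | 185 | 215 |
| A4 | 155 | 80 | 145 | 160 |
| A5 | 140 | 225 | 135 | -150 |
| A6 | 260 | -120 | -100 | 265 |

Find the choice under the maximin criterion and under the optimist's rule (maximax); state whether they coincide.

maximin → A4; maximax → A2 (disagree)

Row minima: A1=-40, A2=-75, A3=20, A4=80, A5=-150, A6=-120
Best worst-case = 80 → A4.
Row maxima: A1=160, A2=280, A3=215, A4=160, A5=225, A6=265
Best best-case = 280 → A2.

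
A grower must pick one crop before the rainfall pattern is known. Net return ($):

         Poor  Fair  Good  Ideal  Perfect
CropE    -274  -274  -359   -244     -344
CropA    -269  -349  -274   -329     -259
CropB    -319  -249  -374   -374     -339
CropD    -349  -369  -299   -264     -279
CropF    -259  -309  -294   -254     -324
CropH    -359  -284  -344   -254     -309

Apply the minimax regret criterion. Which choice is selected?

Column bests: Poor=-259, Fair=-249, Good=-274, Ideal=-244, Perfect=-259.
CropE regrets: 15, 25, 85, 0, 85 → max 85
CropA regrets: 10, 100, 0, 85, 0 → max 100
CropB regrets: 60, 0, 100, 130, 80 → max 130
CropD regrets: 90, 120, 25, 20, 20 → max 120
CropF regrets: 0, 60, 20, 10, 65 → max 65
CropH regrets: 100, 35, 70, 10, 50 → max 100
Smallest max regret = 65 → CropF.

CropF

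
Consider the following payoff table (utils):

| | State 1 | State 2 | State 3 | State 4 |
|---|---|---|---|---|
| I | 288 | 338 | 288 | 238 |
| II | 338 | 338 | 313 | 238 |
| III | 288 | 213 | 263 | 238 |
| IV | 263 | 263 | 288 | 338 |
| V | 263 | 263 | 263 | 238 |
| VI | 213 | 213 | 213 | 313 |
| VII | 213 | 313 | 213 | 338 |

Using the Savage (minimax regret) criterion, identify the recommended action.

IV

Column bests: State 1=338, State 2=338, State 3=313, State 4=338.
I regrets: 50, 0, 25, 100 → max 100
II regrets: 0, 0, 0, 100 → max 100
III regrets: 50, 125, 50, 100 → max 125
IV regrets: 75, 75, 25, 0 → max 75
V regrets: 75, 75, 50, 100 → max 100
VI regrets: 125, 125, 100, 25 → max 125
VII regrets: 125, 25, 100, 0 → max 125
Smallest max regret = 75 → IV.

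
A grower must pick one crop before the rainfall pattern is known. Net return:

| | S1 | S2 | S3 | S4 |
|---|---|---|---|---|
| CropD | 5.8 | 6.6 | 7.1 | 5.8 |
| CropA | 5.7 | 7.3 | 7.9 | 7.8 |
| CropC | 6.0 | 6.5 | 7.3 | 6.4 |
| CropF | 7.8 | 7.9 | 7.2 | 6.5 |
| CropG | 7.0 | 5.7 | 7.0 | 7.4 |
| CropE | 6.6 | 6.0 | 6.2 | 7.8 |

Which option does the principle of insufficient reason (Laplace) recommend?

CropF

Row averages: CropD=6.325, CropA=7.175, CropC=6.55, CropF=7.35, CropG=6.775, CropE=6.65
Highest average = 7.35 → CropF.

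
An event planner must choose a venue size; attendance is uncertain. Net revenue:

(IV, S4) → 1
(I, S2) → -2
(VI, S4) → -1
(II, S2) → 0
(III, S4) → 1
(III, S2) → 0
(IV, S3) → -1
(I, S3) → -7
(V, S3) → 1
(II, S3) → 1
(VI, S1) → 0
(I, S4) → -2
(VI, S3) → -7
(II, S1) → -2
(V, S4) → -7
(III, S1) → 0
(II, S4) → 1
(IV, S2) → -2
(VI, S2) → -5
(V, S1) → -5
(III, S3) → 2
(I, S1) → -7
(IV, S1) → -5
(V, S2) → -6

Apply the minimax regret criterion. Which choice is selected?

Column bests: S1=0, S2=0, S3=2, S4=1.
I regrets: 7, 2, 9, 3 → max 9
II regrets: 2, 0, 1, 0 → max 2
III regrets: 0, 0, 0, 0 → max 0
IV regrets: 5, 2, 3, 0 → max 5
V regrets: 5, 6, 1, 8 → max 8
VI regrets: 0, 5, 9, 2 → max 9
Smallest max regret = 0 → III.

III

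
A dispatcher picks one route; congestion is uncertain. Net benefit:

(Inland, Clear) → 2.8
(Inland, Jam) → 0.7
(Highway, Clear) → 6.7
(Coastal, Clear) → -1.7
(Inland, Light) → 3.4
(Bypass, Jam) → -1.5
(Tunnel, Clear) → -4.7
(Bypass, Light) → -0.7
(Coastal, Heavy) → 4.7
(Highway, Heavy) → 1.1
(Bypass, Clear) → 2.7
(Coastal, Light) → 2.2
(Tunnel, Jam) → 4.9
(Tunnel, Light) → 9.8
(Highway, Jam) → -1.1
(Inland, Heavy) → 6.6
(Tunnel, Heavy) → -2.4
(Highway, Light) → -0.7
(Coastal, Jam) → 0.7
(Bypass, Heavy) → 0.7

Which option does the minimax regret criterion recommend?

Column bests: Clear=6.7, Light=9.8, Heavy=6.6, Jam=4.9.
Inland regrets: 3.9, 6.4, 0.0, 4.2 → max 6.4
Highway regrets: 0.0, 10.5, 5.5, 6.0 → max 10.5
Coastal regrets: 8.4, 7.6, 1.9, 4.2 → max 8.4
Tunnel regrets: 11.4, 0.0, 9.0, 0.0 → max 11.4
Bypass regrets: 4.0, 10.5, 5.9, 6.4 → max 10.5
Smallest max regret = 6.4 → Inland.

Inland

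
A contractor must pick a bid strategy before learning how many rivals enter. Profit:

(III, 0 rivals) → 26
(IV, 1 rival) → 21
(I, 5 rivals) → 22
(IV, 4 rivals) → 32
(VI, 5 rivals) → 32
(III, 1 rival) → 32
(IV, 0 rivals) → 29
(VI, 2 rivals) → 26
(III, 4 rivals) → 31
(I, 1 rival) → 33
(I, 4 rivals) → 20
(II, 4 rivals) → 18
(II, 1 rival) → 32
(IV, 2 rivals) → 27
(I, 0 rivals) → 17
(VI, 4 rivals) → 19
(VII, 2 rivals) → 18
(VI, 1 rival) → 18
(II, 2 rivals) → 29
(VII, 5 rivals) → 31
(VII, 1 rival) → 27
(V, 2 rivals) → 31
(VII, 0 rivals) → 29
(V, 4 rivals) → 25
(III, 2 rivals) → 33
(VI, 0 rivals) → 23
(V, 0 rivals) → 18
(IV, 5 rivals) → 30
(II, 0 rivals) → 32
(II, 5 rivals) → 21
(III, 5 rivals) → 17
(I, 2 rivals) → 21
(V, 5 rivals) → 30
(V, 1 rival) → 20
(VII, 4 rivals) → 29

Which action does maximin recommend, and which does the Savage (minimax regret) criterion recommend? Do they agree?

Row minima: I=17, II=18, III=17, IV=21, V=18, VI=18, VII=18
Best worst-case = 21 → IV.
Column bests: 0 rivals=32, 1 rival=33, 2 rivals=33, 4 rivals=32, 5 rivals=32.
I regrets: 15, 0, 12, 12, 10 → max 15
II regrets: 0, 1, 4, 14, 11 → max 14
III regrets: 6, 1, 0, 1, 15 → max 15
IV regrets: 3, 12, 6, 0, 2 → max 12
V regrets: 14, 13, 2, 7, 2 → max 14
VI regrets: 9, 15, 7, 13, 0 → max 15
VII regrets: 3, 6, 15, 3, 1 → max 15
Smallest max regret = 12 → IV.

maximin → IV; minimax regret → IV (agree)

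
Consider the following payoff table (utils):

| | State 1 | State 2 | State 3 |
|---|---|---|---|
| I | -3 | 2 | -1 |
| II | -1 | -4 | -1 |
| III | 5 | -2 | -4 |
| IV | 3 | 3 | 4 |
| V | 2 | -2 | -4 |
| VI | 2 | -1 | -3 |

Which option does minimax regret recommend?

Column bests: State 1=5, State 2=3, State 3=4.
I regrets: 8, 1, 5 → max 8
II regrets: 6, 7, 5 → max 7
III regrets: 0, 5, 8 → max 8
IV regrets: 2, 0, 0 → max 2
V regrets: 3, 5, 8 → max 8
VI regrets: 3, 4, 7 → max 7
Smallest max regret = 2 → IV.

IV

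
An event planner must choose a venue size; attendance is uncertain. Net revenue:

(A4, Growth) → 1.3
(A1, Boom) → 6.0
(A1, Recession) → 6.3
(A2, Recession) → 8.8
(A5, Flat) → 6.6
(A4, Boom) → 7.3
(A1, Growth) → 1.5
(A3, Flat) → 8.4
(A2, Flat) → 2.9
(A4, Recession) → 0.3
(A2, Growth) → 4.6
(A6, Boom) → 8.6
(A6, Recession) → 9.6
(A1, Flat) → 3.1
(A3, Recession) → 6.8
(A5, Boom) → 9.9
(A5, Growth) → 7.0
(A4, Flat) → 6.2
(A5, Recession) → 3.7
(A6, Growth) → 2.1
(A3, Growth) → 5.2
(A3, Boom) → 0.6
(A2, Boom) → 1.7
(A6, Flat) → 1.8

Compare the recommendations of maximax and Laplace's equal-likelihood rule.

maximax → A5; laplace → A5 (agree)

Row maxima: A1=6.3, A2=8.8, A3=8.4, A4=7.3, A5=9.9, A6=9.6
Best best-case = 9.9 → A5.
Row averages: A1=4.225, A2=4.5, A3=5.25, A4=3.775, A5=6.8, A6=5.525
Highest average = 6.8 → A5.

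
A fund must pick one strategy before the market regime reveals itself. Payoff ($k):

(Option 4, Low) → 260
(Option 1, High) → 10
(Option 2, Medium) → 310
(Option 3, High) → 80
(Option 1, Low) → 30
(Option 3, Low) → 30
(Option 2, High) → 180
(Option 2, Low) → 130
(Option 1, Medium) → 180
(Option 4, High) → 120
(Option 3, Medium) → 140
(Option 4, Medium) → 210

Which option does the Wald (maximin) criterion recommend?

Option 2

Row minima: Option 1=10, Option 2=130, Option 3=30, Option 4=120
Best worst-case = 130 → Option 2.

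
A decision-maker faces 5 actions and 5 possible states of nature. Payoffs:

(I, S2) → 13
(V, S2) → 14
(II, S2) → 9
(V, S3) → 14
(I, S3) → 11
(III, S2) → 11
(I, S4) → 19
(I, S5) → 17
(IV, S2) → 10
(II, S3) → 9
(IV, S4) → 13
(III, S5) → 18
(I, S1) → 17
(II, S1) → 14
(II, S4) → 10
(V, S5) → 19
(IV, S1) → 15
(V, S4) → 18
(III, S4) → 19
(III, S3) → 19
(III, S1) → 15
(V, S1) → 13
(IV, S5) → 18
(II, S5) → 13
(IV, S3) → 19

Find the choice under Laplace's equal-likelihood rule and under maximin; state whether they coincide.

Row averages: I=15.4, II=11, III=16.4, IV=15, V=15.6
Highest average = 16.4 → III.
Row minima: I=11, II=9, III=11, IV=10, V=13
Best worst-case = 13 → V.

laplace → III; maximin → V (disagree)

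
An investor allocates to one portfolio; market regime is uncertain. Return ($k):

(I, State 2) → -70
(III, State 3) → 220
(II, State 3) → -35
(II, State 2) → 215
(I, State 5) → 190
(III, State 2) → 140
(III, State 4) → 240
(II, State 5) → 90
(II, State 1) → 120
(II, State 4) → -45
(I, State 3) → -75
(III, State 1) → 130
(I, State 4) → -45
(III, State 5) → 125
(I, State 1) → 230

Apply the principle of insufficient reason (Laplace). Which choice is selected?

III

Row averages: I=46, II=69, III=171
Highest average = 171 → III.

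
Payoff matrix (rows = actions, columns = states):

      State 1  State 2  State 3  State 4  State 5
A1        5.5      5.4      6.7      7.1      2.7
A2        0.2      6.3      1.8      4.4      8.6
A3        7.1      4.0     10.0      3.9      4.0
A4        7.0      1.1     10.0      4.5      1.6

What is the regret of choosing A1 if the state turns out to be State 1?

Best payoff under State 1 is 7.1.
Regret = 7.1 − 5.5 = 1.6.

1.6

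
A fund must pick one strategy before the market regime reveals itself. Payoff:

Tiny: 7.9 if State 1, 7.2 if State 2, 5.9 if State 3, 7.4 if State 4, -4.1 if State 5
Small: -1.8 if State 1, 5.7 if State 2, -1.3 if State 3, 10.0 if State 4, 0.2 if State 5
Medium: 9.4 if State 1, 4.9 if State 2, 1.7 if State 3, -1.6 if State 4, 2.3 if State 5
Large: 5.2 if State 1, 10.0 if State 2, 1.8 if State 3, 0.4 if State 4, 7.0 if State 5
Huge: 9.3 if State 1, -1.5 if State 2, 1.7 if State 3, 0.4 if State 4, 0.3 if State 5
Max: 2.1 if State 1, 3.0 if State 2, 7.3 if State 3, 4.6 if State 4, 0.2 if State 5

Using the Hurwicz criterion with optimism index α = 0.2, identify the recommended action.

Tiny: 0.2·7.9 + 0.8·(-4.1) = -1.7
Small: 0.2·10.0 + 0.8·(-1.8) = 0.56
Medium: 0.2·9.4 + 0.8·(-1.6) = 0.6
Large: 0.2·10.0 + 0.8·0.4 = 2.32
Huge: 0.2·9.3 + 0.8·(-1.5) = 0.66
Max: 0.2·7.3 + 0.8·0.2 = 1.62
Highest Hurwicz score = 2.32 → Large.

Large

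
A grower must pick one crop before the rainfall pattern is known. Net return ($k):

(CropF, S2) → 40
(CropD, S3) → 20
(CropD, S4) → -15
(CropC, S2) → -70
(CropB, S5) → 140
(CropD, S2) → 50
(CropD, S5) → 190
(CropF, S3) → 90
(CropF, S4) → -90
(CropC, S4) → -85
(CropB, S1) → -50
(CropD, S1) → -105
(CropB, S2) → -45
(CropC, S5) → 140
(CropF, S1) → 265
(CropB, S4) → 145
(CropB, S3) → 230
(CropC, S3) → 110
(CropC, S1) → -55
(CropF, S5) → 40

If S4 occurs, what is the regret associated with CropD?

160

Best payoff under S4 is 145.
Regret = 145 − (-15) = 160.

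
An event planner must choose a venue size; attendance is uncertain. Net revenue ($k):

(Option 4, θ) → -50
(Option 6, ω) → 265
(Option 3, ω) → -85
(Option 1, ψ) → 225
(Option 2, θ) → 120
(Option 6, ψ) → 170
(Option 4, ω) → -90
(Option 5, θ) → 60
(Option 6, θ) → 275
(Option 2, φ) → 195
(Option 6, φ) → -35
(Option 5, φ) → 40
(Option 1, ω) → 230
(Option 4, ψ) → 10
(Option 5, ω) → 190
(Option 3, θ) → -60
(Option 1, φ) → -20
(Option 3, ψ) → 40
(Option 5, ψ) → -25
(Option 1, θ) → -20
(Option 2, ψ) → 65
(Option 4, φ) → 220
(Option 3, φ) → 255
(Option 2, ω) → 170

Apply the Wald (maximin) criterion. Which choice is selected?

Option 2

Row minima: Option 1=-20, Option 2=65, Option 3=-85, Option 4=-90, Option 5=-25, Option 6=-35
Best worst-case = 65 → Option 2.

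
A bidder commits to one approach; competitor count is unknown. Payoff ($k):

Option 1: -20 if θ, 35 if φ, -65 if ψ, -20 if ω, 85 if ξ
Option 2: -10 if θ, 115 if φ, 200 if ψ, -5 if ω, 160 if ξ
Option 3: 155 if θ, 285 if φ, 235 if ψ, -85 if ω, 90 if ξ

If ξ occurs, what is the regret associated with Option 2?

0

Best payoff under ξ is 160.
Regret = 160 − 160 = 0.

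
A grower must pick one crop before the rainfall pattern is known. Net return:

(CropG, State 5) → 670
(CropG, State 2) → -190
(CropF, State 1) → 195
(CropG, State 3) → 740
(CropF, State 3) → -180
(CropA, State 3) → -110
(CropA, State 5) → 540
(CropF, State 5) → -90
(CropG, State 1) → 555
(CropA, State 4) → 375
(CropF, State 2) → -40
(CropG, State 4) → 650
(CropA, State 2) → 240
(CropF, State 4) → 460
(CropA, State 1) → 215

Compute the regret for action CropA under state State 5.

Best payoff under State 5 is 670.
Regret = 670 − 540 = 130.

130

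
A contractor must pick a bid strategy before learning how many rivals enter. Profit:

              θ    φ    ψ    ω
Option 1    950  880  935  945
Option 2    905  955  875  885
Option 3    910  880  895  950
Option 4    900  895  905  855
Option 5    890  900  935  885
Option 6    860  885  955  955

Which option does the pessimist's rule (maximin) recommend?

Option 5

Row minima: Option 1=880, Option 2=875, Option 3=880, Option 4=855, Option 5=885, Option 6=860
Best worst-case = 885 → Option 5.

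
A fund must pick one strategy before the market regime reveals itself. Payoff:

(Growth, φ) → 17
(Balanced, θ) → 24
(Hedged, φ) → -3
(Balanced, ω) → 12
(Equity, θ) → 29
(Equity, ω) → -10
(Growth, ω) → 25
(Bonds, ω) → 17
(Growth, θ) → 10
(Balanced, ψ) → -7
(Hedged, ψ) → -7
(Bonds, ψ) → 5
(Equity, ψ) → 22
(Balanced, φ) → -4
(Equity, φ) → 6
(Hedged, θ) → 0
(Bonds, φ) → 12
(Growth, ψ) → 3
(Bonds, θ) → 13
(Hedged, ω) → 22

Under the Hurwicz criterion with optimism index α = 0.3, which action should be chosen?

Growth

Hedged: 0.3·22 + 0.7·(-7) = 1.7
Bonds: 0.3·17 + 0.7·5 = 8.6
Growth: 0.3·25 + 0.7·3 = 9.6
Balanced: 0.3·24 + 0.7·(-7) = 2.3
Equity: 0.3·29 + 0.7·(-10) = 1.7
Highest Hurwicz score = 9.6 → Growth.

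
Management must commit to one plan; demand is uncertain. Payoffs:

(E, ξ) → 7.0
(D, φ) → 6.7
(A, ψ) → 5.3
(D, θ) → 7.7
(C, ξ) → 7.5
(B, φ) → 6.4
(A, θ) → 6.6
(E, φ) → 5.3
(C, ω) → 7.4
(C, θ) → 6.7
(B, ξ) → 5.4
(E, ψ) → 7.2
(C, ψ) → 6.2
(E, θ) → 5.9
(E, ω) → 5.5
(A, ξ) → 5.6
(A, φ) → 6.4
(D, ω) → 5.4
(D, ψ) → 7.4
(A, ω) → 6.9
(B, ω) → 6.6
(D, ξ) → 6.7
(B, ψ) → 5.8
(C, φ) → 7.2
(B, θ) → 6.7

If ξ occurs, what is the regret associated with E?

Best payoff under ξ is 7.5.
Regret = 7.5 − 7.0 = 0.5.

0.5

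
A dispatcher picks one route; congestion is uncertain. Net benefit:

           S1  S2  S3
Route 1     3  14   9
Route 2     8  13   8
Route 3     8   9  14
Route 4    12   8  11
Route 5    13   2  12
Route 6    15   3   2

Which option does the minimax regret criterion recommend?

Route 4

Column bests: S1=15, S2=14, S3=14.
Route 1 regrets: 12, 0, 5 → max 12
Route 2 regrets: 7, 1, 6 → max 7
Route 3 regrets: 7, 5, 0 → max 7
Route 4 regrets: 3, 6, 3 → max 6
Route 5 regrets: 2, 12, 2 → max 12
Route 6 regrets: 0, 11, 12 → max 12
Smallest max regret = 6 → Route 4.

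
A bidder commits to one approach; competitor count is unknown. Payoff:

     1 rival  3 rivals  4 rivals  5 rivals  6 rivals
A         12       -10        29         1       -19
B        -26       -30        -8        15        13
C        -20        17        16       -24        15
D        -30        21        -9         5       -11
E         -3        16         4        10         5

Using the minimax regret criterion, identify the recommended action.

E

Column bests: 1 rival=12, 3 rivals=21, 4 rivals=29, 5 rivals=15, 6 rivals=15.
A regrets: 0, 31, 0, 14, 34 → max 34
B regrets: 38, 51, 37, 0, 2 → max 51
C regrets: 32, 4, 13, 39, 0 → max 39
D regrets: 42, 0, 38, 10, 26 → max 42
E regrets: 15, 5, 25, 5, 10 → max 25
Smallest max regret = 25 → E.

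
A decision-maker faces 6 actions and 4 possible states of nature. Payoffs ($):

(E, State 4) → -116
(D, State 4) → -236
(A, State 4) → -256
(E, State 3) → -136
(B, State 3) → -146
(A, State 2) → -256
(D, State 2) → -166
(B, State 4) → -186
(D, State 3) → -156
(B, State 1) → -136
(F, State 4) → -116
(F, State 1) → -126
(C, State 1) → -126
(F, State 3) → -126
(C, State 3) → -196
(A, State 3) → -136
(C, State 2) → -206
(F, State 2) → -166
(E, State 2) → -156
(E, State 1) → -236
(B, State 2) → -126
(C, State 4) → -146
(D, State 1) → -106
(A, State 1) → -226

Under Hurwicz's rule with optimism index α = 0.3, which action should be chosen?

A: 0.3·(-136) + 0.7·(-256) = -220
B: 0.3·(-126) + 0.7·(-186) = -168
C: 0.3·(-126) + 0.7·(-206) = -182
D: 0.3·(-106) + 0.7·(-236) = -197
E: 0.3·(-116) + 0.7·(-236) = -200
F: 0.3·(-116) + 0.7·(-166) = -151
Highest Hurwicz score = -151 → F.

F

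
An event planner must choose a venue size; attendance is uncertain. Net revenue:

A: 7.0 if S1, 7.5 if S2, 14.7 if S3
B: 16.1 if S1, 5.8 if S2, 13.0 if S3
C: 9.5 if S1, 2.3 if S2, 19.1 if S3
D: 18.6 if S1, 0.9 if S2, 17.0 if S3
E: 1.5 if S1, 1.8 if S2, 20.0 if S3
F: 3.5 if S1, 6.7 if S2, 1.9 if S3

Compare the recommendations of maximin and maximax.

maximin → A; maximax → E (disagree)

Row minima: A=7.0, B=5.8, C=2.3, D=0.9, E=1.5, F=1.9
Best worst-case = 7.0 → A.
Row maxima: A=14.7, B=16.1, C=19.1, D=18.6, E=20.0, F=6.7
Best best-case = 20.0 → E.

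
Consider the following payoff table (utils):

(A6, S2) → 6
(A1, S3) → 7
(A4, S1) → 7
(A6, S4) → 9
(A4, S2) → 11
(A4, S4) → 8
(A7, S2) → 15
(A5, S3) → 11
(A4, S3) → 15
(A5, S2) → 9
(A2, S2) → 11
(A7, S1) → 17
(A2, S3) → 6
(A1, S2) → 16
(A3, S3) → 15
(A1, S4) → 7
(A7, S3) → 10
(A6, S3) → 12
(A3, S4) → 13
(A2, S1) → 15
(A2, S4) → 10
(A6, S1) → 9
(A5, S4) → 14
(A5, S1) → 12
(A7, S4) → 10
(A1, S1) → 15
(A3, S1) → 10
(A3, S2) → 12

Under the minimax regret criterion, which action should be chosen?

A7

Column bests: S1=17, S2=16, S3=15, S4=14.
A1 regrets: 2, 0, 8, 7 → max 8
A2 regrets: 2, 5, 9, 4 → max 9
A3 regrets: 7, 4, 0, 1 → max 7
A4 regrets: 10, 5, 0, 6 → max 10
A5 regrets: 5, 7, 4, 0 → max 7
A6 regrets: 8, 10, 3, 5 → max 10
A7 regrets: 0, 1, 5, 4 → max 5
Smallest max regret = 5 → A7.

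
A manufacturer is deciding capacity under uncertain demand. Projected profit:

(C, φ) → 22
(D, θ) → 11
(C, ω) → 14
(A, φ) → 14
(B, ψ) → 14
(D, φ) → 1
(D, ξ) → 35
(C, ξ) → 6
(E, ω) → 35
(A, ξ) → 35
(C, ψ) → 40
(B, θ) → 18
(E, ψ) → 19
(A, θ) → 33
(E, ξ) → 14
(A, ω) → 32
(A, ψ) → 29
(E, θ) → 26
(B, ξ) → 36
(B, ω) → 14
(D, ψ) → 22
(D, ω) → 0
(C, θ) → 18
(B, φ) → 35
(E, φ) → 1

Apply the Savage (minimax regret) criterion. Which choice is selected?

A

Column bests: θ=33, φ=35, ψ=40, ω=35, ξ=36.
A regrets: 0, 21, 11, 3, 1 → max 21
B regrets: 15, 0, 26, 21, 0 → max 26
C regrets: 15, 13, 0, 21, 30 → max 30
D regrets: 22, 34, 18, 35, 1 → max 35
E regrets: 7, 34, 21, 0, 22 → max 34
Smallest max regret = 21 → A.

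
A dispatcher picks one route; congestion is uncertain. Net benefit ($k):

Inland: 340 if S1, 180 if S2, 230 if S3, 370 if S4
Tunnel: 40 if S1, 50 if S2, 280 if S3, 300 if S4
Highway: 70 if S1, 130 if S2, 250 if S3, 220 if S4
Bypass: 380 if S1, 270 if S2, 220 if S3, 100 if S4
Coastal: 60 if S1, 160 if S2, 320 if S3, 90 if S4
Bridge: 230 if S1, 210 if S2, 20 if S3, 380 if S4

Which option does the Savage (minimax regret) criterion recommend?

Column bests: S1=380, S2=270, S3=320, S4=380.
Inland regrets: 40, 90, 90, 10 → max 90
Tunnel regrets: 340, 220, 40, 80 → max 340
Highway regrets: 310, 140, 70, 160 → max 310
Bypass regrets: 0, 0, 100, 280 → max 280
Coastal regrets: 320, 110, 0, 290 → max 320
Bridge regrets: 150, 60, 300, 0 → max 300
Smallest max regret = 90 → Inland.

Inland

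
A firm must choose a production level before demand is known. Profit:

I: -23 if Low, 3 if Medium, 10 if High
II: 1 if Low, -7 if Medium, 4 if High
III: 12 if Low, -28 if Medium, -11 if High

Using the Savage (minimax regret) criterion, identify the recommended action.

II

Column bests: Low=12, Medium=3, High=10.
I regrets: 35, 0, 0 → max 35
II regrets: 11, 10, 6 → max 11
III regrets: 0, 31, 21 → max 31
Smallest max regret = 11 → II.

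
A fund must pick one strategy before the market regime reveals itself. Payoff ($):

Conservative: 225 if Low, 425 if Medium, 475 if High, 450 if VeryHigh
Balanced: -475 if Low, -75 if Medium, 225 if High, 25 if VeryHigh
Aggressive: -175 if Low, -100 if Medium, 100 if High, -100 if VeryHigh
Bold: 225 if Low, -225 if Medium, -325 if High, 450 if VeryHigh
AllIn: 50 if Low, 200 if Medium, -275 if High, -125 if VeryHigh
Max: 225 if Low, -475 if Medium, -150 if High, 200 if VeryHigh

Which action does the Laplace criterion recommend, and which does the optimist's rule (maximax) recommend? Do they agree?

Row averages: Conservative=393.75, Balanced=-75, Aggressive=-68.75, Bold=31.25, AllIn=-37.5, Max=-50
Highest average = 393.75 → Conservative.
Row maxima: Conservative=475, Balanced=225, Aggressive=100, Bold=450, AllIn=200, Max=225
Best best-case = 475 → Conservative.

laplace → Conservative; maximax → Conservative (agree)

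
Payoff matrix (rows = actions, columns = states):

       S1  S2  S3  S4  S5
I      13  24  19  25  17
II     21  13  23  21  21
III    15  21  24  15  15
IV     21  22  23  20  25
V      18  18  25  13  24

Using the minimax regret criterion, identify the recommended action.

IV

Column bests: S1=21, S2=24, S3=25, S4=25, S5=25.
I regrets: 8, 0, 6, 0, 8 → max 8
II regrets: 0, 11, 2, 4, 4 → max 11
III regrets: 6, 3, 1, 10, 10 → max 10
IV regrets: 0, 2, 2, 5, 0 → max 5
V regrets: 3, 6, 0, 12, 1 → max 12
Smallest max regret = 5 → IV.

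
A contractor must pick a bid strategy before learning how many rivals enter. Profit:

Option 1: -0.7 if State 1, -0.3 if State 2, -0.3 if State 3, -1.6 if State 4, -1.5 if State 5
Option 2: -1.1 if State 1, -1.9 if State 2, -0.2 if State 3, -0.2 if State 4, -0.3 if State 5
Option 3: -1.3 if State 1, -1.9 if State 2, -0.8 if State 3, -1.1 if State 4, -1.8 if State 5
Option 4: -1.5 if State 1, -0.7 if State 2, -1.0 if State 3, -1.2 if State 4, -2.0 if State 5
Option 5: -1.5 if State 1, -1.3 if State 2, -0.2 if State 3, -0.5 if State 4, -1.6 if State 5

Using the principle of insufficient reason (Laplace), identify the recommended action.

Row averages: Option 1=-0.88, Option 2=-0.74, Option 3=-1.38, Option 4=-1.28, Option 5=-1.02
Highest average = -0.74 → Option 2.

Option 2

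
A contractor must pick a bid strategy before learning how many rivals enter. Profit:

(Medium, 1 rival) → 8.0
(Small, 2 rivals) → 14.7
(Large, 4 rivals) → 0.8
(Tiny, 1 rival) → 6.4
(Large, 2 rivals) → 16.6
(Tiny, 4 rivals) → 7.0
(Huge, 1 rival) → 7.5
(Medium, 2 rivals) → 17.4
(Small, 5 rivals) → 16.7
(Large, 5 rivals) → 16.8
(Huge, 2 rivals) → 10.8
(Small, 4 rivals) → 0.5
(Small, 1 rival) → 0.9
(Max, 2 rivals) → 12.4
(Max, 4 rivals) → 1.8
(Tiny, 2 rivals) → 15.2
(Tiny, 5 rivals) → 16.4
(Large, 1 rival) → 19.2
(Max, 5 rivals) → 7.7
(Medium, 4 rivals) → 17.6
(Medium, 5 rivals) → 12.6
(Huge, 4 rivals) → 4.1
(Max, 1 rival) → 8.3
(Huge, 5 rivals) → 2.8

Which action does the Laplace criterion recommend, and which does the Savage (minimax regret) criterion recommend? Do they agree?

laplace → Medium; minimax regret → Medium (agree)

Row averages: Tiny=11.25, Small=8.2, Medium=13.9, Large=13.35, Huge=6.3, Max=7.55
Highest average = 13.9 → Medium.
Column bests: 1 rival=19.2, 2 rivals=17.4, 4 rivals=17.6, 5 rivals=16.8.
Tiny regrets: 12.8, 2.2, 10.6, 0.4 → max 12.8
Small regrets: 18.3, 2.7, 17.1, 0.1 → max 18.3
Medium regrets: 11.2, 0.0, 0.0, 4.2 → max 11.2
Large regrets: 0.0, 0.8, 16.8, 0.0 → max 16.8
Huge regrets: 11.7, 6.6, 13.5, 14.0 → max 14.0
Max regrets: 10.9, 5.0, 15.8, 9.1 → max 15.8
Smallest max regret = 11.2 → Medium.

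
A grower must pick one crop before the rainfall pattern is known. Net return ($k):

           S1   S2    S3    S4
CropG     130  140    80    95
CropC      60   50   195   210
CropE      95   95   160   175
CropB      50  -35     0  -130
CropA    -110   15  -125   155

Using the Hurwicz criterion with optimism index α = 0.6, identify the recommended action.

CropG: 0.6·140 + 0.4·80 = 116
CropC: 0.6·210 + 0.4·50 = 146
CropE: 0.6·175 + 0.4·95 = 143
CropB: 0.6·50 + 0.4·(-130) = -22
CropA: 0.6·155 + 0.4·(-125) = 43
Highest Hurwicz score = 146 → CropC.

CropC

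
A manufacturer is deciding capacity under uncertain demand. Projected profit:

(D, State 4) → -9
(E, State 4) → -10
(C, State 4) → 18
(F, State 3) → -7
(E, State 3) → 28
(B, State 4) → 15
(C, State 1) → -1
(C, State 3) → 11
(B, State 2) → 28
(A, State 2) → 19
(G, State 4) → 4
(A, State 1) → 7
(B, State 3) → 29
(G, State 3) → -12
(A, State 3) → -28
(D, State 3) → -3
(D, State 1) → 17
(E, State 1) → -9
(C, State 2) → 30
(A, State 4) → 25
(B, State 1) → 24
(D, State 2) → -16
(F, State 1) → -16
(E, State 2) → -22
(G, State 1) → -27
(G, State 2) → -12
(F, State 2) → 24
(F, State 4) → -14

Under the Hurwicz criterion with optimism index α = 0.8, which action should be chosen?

B

A: 0.8·25 + 0.2·(-28) = 14.4
B: 0.8·29 + 0.2·15 = 26.2
C: 0.8·30 + 0.2·(-1) = 23.8
D: 0.8·17 + 0.2·(-16) = 10.4
E: 0.8·28 + 0.2·(-22) = 18
F: 0.8·24 + 0.2·(-16) = 16
G: 0.8·4 + 0.2·(-27) = -2.2
Highest Hurwicz score = 26.2 → B.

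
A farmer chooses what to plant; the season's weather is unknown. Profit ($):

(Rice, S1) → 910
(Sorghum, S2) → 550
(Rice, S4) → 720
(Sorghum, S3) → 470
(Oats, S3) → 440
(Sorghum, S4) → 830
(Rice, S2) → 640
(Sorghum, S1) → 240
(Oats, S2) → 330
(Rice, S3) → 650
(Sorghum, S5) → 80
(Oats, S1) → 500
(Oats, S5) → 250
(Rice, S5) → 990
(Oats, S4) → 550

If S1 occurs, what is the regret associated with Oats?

Best payoff under S1 is 910.
Regret = 910 − 500 = 410.

410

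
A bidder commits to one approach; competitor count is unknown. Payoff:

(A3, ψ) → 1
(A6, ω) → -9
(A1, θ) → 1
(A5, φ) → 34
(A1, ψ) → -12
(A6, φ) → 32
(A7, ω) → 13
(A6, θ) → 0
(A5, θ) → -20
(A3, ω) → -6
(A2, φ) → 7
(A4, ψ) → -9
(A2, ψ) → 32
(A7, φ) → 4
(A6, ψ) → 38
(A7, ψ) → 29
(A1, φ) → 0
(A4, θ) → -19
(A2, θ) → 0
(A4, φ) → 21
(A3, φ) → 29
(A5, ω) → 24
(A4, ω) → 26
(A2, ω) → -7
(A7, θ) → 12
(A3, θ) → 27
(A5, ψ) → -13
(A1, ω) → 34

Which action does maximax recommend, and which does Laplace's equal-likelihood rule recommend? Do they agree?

Row maxima: A1=34, A2=32, A3=29, A4=26, A5=34, A6=38, A7=29
Best best-case = 38 → A6.
Row averages: A1=5.75, A2=8, A3=12.75, A4=4.75, A5=6.25, A6=15.25, A7=14.5
Highest average = 15.25 → A6.

maximax → A6; laplace → A6 (agree)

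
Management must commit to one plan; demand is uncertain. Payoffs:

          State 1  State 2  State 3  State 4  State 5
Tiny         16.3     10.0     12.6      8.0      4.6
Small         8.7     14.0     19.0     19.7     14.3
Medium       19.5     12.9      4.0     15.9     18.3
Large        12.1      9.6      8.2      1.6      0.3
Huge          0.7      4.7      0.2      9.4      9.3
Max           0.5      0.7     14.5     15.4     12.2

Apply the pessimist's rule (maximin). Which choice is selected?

Small

Row minima: Tiny=4.6, Small=8.7, Medium=4.0, Large=0.3, Huge=0.2, Max=0.5
Best worst-case = 8.7 → Small.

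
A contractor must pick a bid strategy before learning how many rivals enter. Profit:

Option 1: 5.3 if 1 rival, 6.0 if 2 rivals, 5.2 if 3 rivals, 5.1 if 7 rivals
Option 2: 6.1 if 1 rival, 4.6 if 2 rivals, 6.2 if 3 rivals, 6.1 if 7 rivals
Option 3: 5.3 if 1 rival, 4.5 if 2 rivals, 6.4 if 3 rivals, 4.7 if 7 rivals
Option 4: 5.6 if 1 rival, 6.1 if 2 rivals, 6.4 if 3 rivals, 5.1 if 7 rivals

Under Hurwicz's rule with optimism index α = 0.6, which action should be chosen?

Option 1: 0.6·6.0 + 0.4·5.1 = 5.64
Option 2: 0.6·6.2 + 0.4·4.6 = 5.56
Option 3: 0.6·6.4 + 0.4·4.5 = 5.64
Option 4: 0.6·6.4 + 0.4·5.1 = 5.88
Highest Hurwicz score = 5.88 → Option 4.

Option 4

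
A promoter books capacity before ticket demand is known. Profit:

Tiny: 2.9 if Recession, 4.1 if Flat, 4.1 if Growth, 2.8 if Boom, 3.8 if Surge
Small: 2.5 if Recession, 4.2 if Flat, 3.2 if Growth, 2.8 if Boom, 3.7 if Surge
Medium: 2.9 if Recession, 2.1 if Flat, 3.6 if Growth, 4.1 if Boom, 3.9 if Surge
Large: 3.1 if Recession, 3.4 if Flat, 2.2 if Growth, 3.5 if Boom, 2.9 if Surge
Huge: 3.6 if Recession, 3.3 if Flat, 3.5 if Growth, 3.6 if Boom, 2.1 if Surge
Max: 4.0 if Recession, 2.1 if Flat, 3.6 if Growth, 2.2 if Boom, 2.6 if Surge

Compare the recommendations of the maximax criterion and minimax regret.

maximax → Small; minimax regret → Tiny (disagree)

Row maxima: Tiny=4.1, Small=4.2, Medium=4.1, Large=3.5, Huge=3.6, Max=4.0
Best best-case = 4.2 → Small.
Column bests: Recession=4.0, Flat=4.2, Growth=4.1, Boom=4.1, Surge=3.9.
Tiny regrets: 1.1, 0.1, 0.0, 1.3, 0.1 → max 1.3
Small regrets: 1.5, 0.0, 0.9, 1.3, 0.2 → max 1.5
Medium regrets: 1.1, 2.1, 0.5, 0.0, 0.0 → max 2.1
Large regrets: 0.9, 0.8, 1.9, 0.6, 1.0 → max 1.9
Huge regrets: 0.4, 0.9, 0.6, 0.5, 1.8 → max 1.8
Max regrets: 0.0, 2.1, 0.5, 1.9, 1.3 → max 2.1
Smallest max regret = 1.3 → Tiny.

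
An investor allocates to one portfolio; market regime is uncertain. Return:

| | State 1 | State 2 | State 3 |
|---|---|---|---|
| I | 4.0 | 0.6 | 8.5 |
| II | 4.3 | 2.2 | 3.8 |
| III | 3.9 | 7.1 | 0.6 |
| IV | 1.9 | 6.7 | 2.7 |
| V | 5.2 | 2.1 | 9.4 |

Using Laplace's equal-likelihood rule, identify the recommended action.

V

Row averages: I=131/30, II=103/30, III=58/15, IV=113/30, V=167/30
Highest average = 167/30 → V.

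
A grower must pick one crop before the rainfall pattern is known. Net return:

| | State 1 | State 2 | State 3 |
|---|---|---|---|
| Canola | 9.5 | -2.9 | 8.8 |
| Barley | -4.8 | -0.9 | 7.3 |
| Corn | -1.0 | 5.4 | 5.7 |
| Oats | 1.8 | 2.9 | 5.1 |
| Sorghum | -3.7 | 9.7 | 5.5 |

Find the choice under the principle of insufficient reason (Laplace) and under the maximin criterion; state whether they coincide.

Row averages: Canola=77/15, Barley=8/15, Corn=101/30, Oats=49/15, Sorghum=23/6
Highest average = 77/15 → Canola.
Row minima: Canola=-2.9, Barley=-4.8, Corn=-1.0, Oats=1.8, Sorghum=-3.7
Best worst-case = 1.8 → Oats.

laplace → Canola; maximin → Oats (disagree)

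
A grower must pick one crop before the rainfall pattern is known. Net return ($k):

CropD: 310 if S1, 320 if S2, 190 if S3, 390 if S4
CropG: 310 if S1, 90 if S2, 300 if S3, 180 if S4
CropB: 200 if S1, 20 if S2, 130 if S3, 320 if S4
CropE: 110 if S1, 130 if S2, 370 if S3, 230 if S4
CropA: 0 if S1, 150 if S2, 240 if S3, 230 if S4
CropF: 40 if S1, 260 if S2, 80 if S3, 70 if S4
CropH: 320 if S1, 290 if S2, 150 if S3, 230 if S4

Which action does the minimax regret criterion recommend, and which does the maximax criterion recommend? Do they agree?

Column bests: S1=320, S2=320, S3=370, S4=390.
CropD regrets: 10, 0, 180, 0 → max 180
CropG regrets: 10, 230, 70, 210 → max 230
CropB regrets: 120, 300, 240, 70 → max 300
CropE regrets: 210, 190, 0, 160 → max 210
CropA regrets: 320, 170, 130, 160 → max 320
CropF regrets: 280, 60, 290, 320 → max 320
CropH regrets: 0, 30, 220, 160 → max 220
Smallest max regret = 180 → CropD.
Row maxima: CropD=390, CropG=310, CropB=320, CropE=370, CropA=240, CropF=260, CropH=320
Best best-case = 390 → CropD.

minimax regret → CropD; maximax → CropD (agree)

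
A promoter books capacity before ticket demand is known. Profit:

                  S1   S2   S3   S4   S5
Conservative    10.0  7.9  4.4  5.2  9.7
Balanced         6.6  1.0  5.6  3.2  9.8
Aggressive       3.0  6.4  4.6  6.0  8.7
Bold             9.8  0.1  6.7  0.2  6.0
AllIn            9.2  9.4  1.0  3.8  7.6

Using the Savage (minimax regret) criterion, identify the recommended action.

Column bests: S1=10.0, S2=9.4, S3=6.7, S4=6.0, S5=9.8.
Conservative regrets: 0.0, 1.5, 2.3, 0.8, 0.1 → max 2.3
Balanced regrets: 3.4, 8.4, 1.1, 2.8, 0.0 → max 8.4
Aggressive regrets: 7.0, 3.0, 2.1, 0.0, 1.1 → max 7.0
Bold regrets: 0.2, 9.3, 0.0, 5.8, 3.8 → max 9.3
AllIn regrets: 0.8, 0.0, 5.7, 2.2, 2.2 → max 5.7
Smallest max regret = 2.3 → Conservative.

Conservative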